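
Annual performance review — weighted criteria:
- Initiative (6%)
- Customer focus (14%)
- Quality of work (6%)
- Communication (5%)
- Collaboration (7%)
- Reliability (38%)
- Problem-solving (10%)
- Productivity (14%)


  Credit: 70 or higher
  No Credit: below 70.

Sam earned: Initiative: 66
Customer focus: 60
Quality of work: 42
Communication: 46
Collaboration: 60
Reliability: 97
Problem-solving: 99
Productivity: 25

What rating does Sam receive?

Weighted total:
  Initiative 66 × 0.06 = 3.96
  Customer focus 60 × 0.14 = 8.4
  Quality of work 42 × 0.06 = 2.52
  Communication 46 × 0.05 = 2.3
  Collaboration 60 × 0.07 = 4.2
  Reliability 97 × 0.38 = 36.86
  Problem-solving 99 × 0.1 = 9.9
  Productivity 25 × 0.14 = 3.5
Sum = 71.64
71.64 ≥ 70 → Credit

Credit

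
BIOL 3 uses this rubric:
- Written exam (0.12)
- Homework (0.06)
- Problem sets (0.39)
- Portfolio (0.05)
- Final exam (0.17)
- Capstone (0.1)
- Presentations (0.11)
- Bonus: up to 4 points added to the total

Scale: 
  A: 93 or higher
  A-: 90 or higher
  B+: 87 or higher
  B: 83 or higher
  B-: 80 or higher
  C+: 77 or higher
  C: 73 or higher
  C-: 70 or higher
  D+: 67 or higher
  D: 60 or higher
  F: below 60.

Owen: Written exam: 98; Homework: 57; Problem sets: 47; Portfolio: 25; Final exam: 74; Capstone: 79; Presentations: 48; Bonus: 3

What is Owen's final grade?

Weighted total:
  Written exam 98 × 0.12 = 11.76
  Homework 57 × 0.06 = 3.42
  Problem sets 47 × 0.39 = 18.33
  Portfolio 25 × 0.05 = 1.25
  Final exam 74 × 0.17 = 12.58
  Capstone 79 × 0.1 = 7.9
  Presentations 48 × 0.11 = 5.28
Sum = 60.52
Bonus: 60.52 + 3 = 63.52
63.52 is ≥ 60 and < 67 → D

D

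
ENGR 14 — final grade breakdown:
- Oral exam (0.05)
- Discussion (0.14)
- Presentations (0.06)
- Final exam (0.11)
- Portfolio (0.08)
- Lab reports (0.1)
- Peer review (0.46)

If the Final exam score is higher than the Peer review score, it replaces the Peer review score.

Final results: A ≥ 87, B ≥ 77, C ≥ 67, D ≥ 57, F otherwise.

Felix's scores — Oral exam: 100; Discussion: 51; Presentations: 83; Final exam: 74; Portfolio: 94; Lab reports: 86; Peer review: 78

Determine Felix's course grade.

Final exam (74) ≤ Peer review (78), so Peer review stays at 78.
Weighted total:
  Oral exam 100 × 0.05 = 5
  Discussion 51 × 0.14 = 7.14
  Presentations 83 × 0.06 = 4.98
  Final exam 74 × 0.11 = 8.14
  Portfolio 94 × 0.08 = 7.52
  Lab reports 86 × 0.1 = 8.6
  Peer review 78 × 0.46 = 35.88
Sum = 77.26
77.26 is ≥ 77 and < 87 → B

B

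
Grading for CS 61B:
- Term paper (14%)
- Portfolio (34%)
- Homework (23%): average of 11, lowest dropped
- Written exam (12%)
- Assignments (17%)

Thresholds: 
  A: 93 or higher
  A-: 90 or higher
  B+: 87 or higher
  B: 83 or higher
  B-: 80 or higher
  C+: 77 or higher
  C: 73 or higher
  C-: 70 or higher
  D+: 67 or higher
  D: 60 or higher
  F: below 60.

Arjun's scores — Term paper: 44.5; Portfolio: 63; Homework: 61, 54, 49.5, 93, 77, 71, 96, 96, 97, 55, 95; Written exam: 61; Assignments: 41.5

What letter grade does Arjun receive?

Homework: drop 49.5 → average of remaining 10 = 795/10 = 79.5
Weighted total:
  Term paper 44.5 × 0.14 = 6.23
  Portfolio 63 × 0.34 = 21.42
  Homework 79.5 × 0.23 = 18.285
  Written exam 61 × 0.12 = 7.32
  Assignments 41.5 × 0.17 = 7.055
Sum = 60.31
60.31 is ≥ 60 and < 67 → D

D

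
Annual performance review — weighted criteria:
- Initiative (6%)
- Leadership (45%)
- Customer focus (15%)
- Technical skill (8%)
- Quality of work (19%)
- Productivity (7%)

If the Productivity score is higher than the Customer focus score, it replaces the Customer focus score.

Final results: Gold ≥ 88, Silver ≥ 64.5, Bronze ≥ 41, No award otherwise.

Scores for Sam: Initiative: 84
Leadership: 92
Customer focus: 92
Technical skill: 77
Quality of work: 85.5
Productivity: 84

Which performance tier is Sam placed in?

Gold

Productivity (84) ≤ Customer focus (92), so Customer focus stays at 92.
Weighted total:
  Initiative 84 × 0.06 = 5.04
  Leadership 92 × 0.45 = 41.4
  Customer focus 92 × 0.15 = 13.8
  Technical skill 77 × 0.08 = 6.16
  Quality of work 85.5 × 0.19 = 16.245
  Productivity 84 × 0.07 = 5.88
Sum = 88.525
88.525 ≥ 88 → Gold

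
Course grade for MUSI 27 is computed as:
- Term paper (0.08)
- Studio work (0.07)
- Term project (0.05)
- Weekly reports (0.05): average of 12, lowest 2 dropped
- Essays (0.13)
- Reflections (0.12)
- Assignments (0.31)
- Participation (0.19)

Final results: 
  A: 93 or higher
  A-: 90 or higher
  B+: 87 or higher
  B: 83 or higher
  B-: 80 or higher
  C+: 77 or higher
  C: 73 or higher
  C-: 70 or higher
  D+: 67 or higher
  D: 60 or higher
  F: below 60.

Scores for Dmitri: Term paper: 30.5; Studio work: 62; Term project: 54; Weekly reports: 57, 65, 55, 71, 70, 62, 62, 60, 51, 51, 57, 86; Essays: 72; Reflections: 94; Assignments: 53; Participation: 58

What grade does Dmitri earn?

Weekly reports: drop 51, 51 → average of remaining 10 = 645/10 = 64.5
Weighted total:
  Term paper 30.5 × 0.08 = 2.44
  Studio work 62 × 0.07 = 4.34
  Term project 54 × 0.05 = 2.7
  Weekly reports 64.5 × 0.05 = 3.225
  Essays 72 × 0.13 = 9.36
  Reflections 94 × 0.12 = 11.28
  Assignments 53 × 0.31 = 16.43
  Participation 58 × 0.19 = 11.02
Sum = 60.795
60.795 is ≥ 60 and < 67 → D

D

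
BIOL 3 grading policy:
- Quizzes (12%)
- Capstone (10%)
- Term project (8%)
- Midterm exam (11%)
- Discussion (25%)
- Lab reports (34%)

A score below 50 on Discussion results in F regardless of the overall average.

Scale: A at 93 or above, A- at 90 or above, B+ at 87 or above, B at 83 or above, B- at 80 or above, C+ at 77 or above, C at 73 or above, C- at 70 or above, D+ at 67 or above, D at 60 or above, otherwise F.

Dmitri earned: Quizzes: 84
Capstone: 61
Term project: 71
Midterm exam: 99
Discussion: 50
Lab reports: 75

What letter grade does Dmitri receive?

C-

Discussion score 50 ≥ 50: minimum met.
Weighted total:
  Quizzes 84 × 0.12 = 10.08
  Capstone 61 × 0.1 = 6.1
  Term project 71 × 0.08 = 5.68
  Midterm exam 99 × 0.11 = 10.89
  Discussion 50 × 0.25 = 12.5
  Lab reports 75 × 0.34 = 25.5
Sum = 70.75
70.75 is ≥ 70 and < 73 → C-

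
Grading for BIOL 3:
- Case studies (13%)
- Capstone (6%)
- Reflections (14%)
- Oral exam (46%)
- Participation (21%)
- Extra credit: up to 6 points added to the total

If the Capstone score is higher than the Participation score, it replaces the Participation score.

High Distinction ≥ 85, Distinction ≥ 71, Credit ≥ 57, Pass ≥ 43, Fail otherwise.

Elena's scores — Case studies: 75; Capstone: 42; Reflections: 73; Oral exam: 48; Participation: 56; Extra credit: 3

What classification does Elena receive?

Capstone (42) ≤ Participation (56), so Participation stays at 56.
Weighted total:
  Case studies 75 × 0.13 = 9.75
  Capstone 42 × 0.06 = 2.52
  Reflections 73 × 0.14 = 10.22
  Oral exam 48 × 0.46 = 22.08
  Participation 56 × 0.21 = 11.76
Sum = 56.33
Extra credit: 56.33 + 3 = 59.33
59.33 is ≥ 57 and < 71 → Credit

Credit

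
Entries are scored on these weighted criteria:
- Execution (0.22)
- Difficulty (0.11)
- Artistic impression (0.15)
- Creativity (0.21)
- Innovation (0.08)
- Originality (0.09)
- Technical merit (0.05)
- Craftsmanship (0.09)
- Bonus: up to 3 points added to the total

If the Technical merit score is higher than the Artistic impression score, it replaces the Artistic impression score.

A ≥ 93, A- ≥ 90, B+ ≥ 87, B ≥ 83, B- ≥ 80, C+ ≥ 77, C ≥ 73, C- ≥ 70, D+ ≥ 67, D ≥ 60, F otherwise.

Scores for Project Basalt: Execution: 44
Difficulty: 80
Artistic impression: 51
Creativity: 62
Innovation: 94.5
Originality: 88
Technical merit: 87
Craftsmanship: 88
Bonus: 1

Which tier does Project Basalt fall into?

C

Technical merit (87) > Artistic impression (51), so Artistic impression counts as 87.
Weighted total:
  Execution 44 × 0.22 = 9.68
  Difficulty 80 × 0.11 = 8.8
  Artistic impression 87 × 0.15 = 13.05
  Creativity 62 × 0.21 = 13.02
  Innovation 94.5 × 0.08 = 7.56
  Originality 88 × 0.09 = 7.92
  Technical merit 87 × 0.05 = 4.35
  Craftsmanship 88 × 0.09 = 7.92
Sum = 72.3
Bonus: 72.3 + 1 = 73.3
73.3 is ≥ 73 and < 77 → C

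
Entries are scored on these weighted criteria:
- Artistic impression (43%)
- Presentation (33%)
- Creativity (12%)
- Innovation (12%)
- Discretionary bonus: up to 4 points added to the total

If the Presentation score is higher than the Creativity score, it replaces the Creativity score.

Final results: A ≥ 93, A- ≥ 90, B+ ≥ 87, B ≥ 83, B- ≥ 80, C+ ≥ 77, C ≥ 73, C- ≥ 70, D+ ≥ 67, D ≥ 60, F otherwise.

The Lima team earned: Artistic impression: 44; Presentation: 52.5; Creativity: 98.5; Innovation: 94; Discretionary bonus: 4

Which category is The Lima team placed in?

D

Presentation (52.5) ≤ Creativity (98.5), so Creativity stays at 98.5.
Weighted total:
  Artistic impression 44 × 0.43 = 18.92
  Presentation 52.5 × 0.33 = 17.325
  Creativity 98.5 × 0.12 = 11.82
  Innovation 94 × 0.12 = 11.28
Sum = 59.345
Discretionary bonus: 59.345 + 4 = 63.345
63.345 is ≥ 60 and < 67 → D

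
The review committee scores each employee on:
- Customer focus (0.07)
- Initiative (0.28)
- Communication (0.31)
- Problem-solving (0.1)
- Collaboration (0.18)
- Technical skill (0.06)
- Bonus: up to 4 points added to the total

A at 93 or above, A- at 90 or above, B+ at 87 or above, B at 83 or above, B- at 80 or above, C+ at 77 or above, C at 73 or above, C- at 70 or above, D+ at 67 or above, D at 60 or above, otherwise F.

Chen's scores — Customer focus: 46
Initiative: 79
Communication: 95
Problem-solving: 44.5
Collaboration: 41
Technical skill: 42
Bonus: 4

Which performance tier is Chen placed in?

C

Weighted total:
  Customer focus 46 × 0.07 = 3.22
  Initiative 79 × 0.28 = 22.12
  Communication 95 × 0.31 = 29.45
  Problem-solving 44.5 × 0.1 = 4.45
  Collaboration 41 × 0.18 = 7.38
  Technical skill 42 × 0.06 = 2.52
Sum = 69.14
Bonus: 69.14 + 4 = 73.14
73.14 is ≥ 73 and < 77 → C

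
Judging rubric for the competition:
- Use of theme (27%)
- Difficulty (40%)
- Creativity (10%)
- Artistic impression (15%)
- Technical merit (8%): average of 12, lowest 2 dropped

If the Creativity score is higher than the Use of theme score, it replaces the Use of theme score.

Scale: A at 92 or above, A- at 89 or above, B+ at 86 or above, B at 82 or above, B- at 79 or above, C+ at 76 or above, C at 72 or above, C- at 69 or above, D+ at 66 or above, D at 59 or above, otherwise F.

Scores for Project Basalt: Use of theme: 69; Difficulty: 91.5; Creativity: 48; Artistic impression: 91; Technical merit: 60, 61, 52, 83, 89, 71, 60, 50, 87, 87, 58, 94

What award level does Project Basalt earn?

B-

Technical merit: drop 50, 52 → average of remaining 10 = 750/10 = 75
Creativity (48) ≤ Use of theme (69), so Use of theme stays at 69.
Weighted total:
  Use of theme 69 × 0.27 = 18.63
  Difficulty 91.5 × 0.4 = 36.6
  Creativity 48 × 0.1 = 4.8
  Artistic impression 91 × 0.15 = 13.65
  Technical merit 75 × 0.08 = 6
Sum = 79.68
79.68 is ≥ 79 and < 82 → B-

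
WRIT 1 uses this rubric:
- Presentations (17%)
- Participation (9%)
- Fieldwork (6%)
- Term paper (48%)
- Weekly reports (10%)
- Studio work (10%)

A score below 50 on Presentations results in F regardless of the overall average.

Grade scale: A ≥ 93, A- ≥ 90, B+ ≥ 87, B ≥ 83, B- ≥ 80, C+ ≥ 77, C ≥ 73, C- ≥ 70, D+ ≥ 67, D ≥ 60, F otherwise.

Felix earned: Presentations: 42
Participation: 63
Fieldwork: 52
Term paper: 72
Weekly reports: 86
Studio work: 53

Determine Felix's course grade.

Presentations score 42 < 50: minimum not met.
Weighted total:
  Presentations 42 × 0.17 = 7.14
  Participation 63 × 0.09 = 5.67
  Fieldwork 52 × 0.06 = 3.12
  Term paper 72 × 0.48 = 34.56
  Weekly reports 86 × 0.1 = 8.6
  Studio work 53 × 0.1 = 5.3
Sum = 64.39
Because the Presentations minimum was not met, the result is F.

F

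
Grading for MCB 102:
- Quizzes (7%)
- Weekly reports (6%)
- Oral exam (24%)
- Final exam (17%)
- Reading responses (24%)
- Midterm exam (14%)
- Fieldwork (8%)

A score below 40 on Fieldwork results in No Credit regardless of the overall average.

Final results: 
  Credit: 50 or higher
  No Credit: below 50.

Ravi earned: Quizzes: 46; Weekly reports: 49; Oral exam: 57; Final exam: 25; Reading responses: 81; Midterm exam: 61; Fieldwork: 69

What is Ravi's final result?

Fieldwork score 69 ≥ 40: minimum met.
Weighted total:
  Quizzes 46 × 0.07 = 3.22
  Weekly reports 49 × 0.06 = 2.94
  Oral exam 57 × 0.24 = 13.68
  Final exam 25 × 0.17 = 4.25
  Reading responses 81 × 0.24 = 19.44
  Midterm exam 61 × 0.14 = 8.54
  Fieldwork 69 × 0.08 = 5.52
Sum = 57.59
57.59 ≥ 50 → Credit

Credit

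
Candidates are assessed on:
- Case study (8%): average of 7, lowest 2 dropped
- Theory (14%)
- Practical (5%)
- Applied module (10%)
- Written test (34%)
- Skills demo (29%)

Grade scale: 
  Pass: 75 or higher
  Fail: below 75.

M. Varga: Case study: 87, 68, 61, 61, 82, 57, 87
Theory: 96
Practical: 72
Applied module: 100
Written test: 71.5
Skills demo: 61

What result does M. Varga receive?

Pass

Case study: drop 57, 61 → average of remaining 5 = 385/5 = 77
Weighted total:
  Case study 77 × 0.08 = 6.16
  Theory 96 × 0.14 = 13.44
  Practical 72 × 0.05 = 3.6
  Applied module 100 × 0.1 = 10
  Written test 71.5 × 0.34 = 24.31
  Skills demo 61 × 0.29 = 17.69
Sum = 75.2
75.2 ≥ 75 → Pass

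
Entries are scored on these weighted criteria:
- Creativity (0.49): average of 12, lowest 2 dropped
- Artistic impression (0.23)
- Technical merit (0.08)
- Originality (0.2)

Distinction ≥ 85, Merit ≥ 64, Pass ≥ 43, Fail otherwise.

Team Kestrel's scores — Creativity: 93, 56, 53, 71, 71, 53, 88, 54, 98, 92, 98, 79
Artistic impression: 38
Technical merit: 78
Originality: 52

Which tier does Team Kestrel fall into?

Creativity: drop 53, 53 → average of remaining 10 = 800/10 = 80
Weighted total:
  Creativity 80 × 0.49 = 39.2
  Artistic impression 38 × 0.23 = 8.74
  Technical merit 78 × 0.08 = 6.24
  Originality 52 × 0.2 = 10.4
Sum = 64.58
64.58 is ≥ 64 and < 85 → Merit

Merit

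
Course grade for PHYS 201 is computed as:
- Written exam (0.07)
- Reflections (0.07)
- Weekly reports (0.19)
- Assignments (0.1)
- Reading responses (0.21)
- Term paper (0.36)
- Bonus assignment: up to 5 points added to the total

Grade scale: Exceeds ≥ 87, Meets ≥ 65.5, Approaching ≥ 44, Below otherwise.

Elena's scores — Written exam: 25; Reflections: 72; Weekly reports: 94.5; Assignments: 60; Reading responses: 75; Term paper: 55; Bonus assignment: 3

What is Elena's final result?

Meets

Weighted total:
  Written exam 25 × 0.07 = 1.75
  Reflections 72 × 0.07 = 5.04
  Weekly reports 94.5 × 0.19 = 17.955
  Assignments 60 × 0.1 = 6
  Reading responses 75 × 0.21 = 15.75
  Term paper 55 × 0.36 = 19.8
Sum = 66.295
Bonus assignment: 66.295 + 3 = 69.295
69.295 is ≥ 65.5 and < 87 → Meets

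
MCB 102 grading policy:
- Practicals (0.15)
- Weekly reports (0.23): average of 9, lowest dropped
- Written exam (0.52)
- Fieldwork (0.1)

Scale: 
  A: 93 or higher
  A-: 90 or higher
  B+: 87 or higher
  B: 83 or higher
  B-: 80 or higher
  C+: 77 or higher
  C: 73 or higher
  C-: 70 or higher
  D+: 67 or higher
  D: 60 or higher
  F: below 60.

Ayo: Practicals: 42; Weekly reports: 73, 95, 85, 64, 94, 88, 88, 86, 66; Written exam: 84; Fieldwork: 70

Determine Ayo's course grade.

Weekly reports: drop 64 → average of remaining 8 = 675/8 = 84.375
Weighted total:
  Practicals 42 × 0.15 = 6.3
  Weekly reports 84.375 × 0.23 = 19.40625
  Written exam 84 × 0.52 = 43.68
  Fieldwork 70 × 0.1 = 7
Sum = 76.38625
76.38625 is ≥ 73 and < 77 → C

C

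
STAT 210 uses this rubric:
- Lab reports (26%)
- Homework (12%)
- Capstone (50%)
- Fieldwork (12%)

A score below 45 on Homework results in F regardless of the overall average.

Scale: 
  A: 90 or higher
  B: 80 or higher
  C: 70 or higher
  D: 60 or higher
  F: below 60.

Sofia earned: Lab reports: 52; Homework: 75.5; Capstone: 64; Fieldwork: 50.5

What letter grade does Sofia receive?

D

Homework score 75.5 ≥ 45: minimum met.
Weighted total:
  Lab reports 52 × 0.26 = 13.52
  Homework 75.5 × 0.12 = 9.06
  Capstone 64 × 0.5 = 32
  Fieldwork 50.5 × 0.12 = 6.06
Sum = 60.64
60.64 is ≥ 60 and < 70 → D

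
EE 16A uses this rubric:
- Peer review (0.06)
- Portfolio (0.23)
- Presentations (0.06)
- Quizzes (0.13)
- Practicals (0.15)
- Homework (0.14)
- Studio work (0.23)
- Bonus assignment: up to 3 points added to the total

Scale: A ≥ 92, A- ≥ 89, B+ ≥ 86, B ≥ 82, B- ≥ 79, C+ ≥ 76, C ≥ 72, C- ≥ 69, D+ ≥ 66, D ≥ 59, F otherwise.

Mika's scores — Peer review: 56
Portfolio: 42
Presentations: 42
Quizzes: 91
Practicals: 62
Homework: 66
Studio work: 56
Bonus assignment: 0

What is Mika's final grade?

Weighted total:
  Peer review 56 × 0.06 = 3.36
  Portfolio 42 × 0.23 = 9.66
  Presentations 42 × 0.06 = 2.52
  Quizzes 91 × 0.13 = 11.83
  Practicals 62 × 0.15 = 9.3
  Homework 66 × 0.14 = 9.24
  Studio work 56 × 0.23 = 12.88
Sum = 58.79
Bonus assignment: 58.79 + 0 = 58.79
58.79 < 59 → F

F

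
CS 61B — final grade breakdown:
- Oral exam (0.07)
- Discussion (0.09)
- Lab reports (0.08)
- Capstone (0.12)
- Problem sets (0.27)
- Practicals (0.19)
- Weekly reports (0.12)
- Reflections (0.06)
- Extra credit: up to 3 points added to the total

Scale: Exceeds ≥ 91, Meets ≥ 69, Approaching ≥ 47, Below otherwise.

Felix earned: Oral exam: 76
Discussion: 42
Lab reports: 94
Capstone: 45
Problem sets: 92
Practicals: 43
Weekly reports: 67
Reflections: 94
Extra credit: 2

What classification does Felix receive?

Meets

Weighted total:
  Oral exam 76 × 0.07 = 5.32
  Discussion 42 × 0.09 = 3.78
  Lab reports 94 × 0.08 = 7.52
  Capstone 45 × 0.12 = 5.4
  Problem sets 92 × 0.27 = 24.84
  Practicals 43 × 0.19 = 8.17
  Weekly reports 67 × 0.12 = 8.04
  Reflections 94 × 0.06 = 5.64
Sum = 68.71
Extra credit: 68.71 + 2 = 70.71
70.71 is ≥ 69 and < 91 → Meets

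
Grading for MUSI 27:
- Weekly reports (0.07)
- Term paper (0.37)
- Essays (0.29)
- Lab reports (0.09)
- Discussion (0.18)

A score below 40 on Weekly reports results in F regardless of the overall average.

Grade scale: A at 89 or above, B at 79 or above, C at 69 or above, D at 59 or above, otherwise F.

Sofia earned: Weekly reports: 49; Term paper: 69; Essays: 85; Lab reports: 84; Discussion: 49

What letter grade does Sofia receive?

C

Weekly reports score 49 ≥ 40: minimum met.
Weighted total:
  Weekly reports 49 × 0.07 = 3.43
  Term paper 69 × 0.37 = 25.53
  Essays 85 × 0.29 = 24.65
  Lab reports 84 × 0.09 = 7.56
  Discussion 49 × 0.18 = 8.82
Sum = 69.99
69.99 is ≥ 69 and < 79 → C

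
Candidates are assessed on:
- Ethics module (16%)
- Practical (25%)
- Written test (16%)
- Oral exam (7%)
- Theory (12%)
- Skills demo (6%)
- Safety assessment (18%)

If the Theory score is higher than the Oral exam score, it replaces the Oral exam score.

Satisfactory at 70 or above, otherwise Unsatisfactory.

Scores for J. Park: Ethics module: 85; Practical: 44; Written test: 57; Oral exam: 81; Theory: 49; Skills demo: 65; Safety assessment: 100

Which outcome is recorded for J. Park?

Theory (49) ≤ Oral exam (81), so Oral exam stays at 81.
Weighted total:
  Ethics module 85 × 0.16 = 13.6
  Practical 44 × 0.25 = 11
  Written test 57 × 0.16 = 9.12
  Oral exam 81 × 0.07 = 5.67
  Theory 49 × 0.12 = 5.88
  Skills demo 65 × 0.06 = 3.9
  Safety assessment 100 × 0.18 = 18
Sum = 67.17
67.17 < 70 → Unsatisfactory

Unsatisfactory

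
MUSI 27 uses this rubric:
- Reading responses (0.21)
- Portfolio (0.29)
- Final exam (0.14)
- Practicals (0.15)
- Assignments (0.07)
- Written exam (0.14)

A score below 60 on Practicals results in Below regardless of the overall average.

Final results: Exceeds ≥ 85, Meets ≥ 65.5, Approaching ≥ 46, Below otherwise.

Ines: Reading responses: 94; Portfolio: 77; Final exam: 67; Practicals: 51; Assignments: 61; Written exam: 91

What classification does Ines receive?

Below

Practicals score 51 < 60: minimum not met.
Weighted total:
  Reading responses 94 × 0.21 = 19.74
  Portfolio 77 × 0.29 = 22.33
  Final exam 67 × 0.14 = 9.38
  Practicals 51 × 0.15 = 7.65
  Assignments 61 × 0.07 = 4.27
  Written exam 91 × 0.14 = 12.74
Sum = 76.11
Because the Practicals minimum was not met, the result is Below.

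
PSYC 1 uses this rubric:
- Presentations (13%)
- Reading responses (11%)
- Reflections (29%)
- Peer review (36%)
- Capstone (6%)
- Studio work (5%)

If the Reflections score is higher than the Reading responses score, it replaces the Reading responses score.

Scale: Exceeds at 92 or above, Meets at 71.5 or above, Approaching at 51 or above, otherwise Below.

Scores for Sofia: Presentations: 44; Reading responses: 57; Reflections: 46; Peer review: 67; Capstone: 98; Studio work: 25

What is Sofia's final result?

Reflections (46) ≤ Reading responses (57), so Reading responses stays at 57.
Weighted total:
  Presentations 44 × 0.13 = 5.72
  Reading responses 57 × 0.11 = 6.27
  Reflections 46 × 0.29 = 13.34
  Peer review 67 × 0.36 = 24.12
  Capstone 98 × 0.06 = 5.88
  Studio work 25 × 0.05 = 1.25
Sum = 56.58
56.58 is ≥ 51 and < 71.5 → Approaching

Approaching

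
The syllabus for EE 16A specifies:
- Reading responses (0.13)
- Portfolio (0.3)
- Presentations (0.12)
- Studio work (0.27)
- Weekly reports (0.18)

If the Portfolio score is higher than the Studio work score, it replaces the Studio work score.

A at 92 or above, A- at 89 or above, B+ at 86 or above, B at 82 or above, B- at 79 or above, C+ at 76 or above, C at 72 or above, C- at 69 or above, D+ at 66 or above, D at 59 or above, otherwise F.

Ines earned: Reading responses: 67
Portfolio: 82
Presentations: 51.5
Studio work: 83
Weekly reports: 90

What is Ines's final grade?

C+

Portfolio (82) ≤ Studio work (83), so Studio work stays at 83.
Weighted total:
  Reading responses 67 × 0.13 = 8.71
  Portfolio 82 × 0.3 = 24.6
  Presentations 51.5 × 0.12 = 6.18
  Studio work 83 × 0.27 = 22.41
  Weekly reports 90 × 0.18 = 16.2
Sum = 78.1
78.1 is ≥ 76 and < 79 → C+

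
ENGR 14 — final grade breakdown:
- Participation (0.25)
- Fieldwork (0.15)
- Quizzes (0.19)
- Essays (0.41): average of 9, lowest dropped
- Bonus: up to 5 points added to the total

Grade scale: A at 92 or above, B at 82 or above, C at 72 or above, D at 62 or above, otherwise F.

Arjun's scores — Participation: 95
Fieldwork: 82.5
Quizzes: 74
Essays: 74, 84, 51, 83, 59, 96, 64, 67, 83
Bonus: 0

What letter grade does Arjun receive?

Essays: drop 51 → average of remaining 8 = 610/8 = 76.25
Weighted total:
  Participation 95 × 0.25 = 23.75
  Fieldwork 82.5 × 0.15 = 12.375
  Quizzes 74 × 0.19 = 14.06
  Essays 76.25 × 0.41 = 31.2625
Sum = 81.4475
Bonus: 81.4475 + 0 = 81.4475
81.4475 is ≥ 72 and < 82 → C

C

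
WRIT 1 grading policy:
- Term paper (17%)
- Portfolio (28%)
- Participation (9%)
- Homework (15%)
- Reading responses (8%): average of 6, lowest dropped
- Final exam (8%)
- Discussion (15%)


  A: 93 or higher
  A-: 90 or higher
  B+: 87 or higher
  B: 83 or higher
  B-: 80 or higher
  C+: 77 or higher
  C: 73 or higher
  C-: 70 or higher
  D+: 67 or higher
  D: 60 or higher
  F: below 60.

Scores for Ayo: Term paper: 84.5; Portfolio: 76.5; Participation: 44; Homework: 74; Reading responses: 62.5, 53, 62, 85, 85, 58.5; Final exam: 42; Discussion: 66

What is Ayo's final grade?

D+

Reading responses: drop 53 → average of remaining 5 = 353/5 = 70.6
Weighted total:
  Term paper 84.5 × 0.17 = 14.365
  Portfolio 76.5 × 0.28 = 21.42
  Participation 44 × 0.09 = 3.96
  Homework 74 × 0.15 = 11.1
  Reading responses 70.6 × 0.08 = 5.648
  Final exam 42 × 0.08 = 3.36
  Discussion 66 × 0.15 = 9.9
Sum = 69.753
69.753 is ≥ 67 and < 70 → D+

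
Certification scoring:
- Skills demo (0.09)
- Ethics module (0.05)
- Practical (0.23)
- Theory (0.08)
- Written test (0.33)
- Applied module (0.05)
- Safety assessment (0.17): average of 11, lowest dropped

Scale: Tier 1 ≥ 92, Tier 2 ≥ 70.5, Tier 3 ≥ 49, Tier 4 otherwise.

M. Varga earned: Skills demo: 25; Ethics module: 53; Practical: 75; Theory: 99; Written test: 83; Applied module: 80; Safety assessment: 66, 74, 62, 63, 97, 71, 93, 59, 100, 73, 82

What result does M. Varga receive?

Tier 2

Safety assessment: drop 59 → average of remaining 10 = 781/10 = 78.1
Weighted total:
  Skills demo 25 × 0.09 = 2.25
  Ethics module 53 × 0.05 = 2.65
  Practical 75 × 0.23 = 17.25
  Theory 99 × 0.08 = 7.92
  Written test 83 × 0.33 = 27.39
  Applied module 80 × 0.05 = 4
  Safety assessment 78.1 × 0.17 = 13.277
Sum = 74.737
74.737 is ≥ 70.5 and < 92 → Tier 2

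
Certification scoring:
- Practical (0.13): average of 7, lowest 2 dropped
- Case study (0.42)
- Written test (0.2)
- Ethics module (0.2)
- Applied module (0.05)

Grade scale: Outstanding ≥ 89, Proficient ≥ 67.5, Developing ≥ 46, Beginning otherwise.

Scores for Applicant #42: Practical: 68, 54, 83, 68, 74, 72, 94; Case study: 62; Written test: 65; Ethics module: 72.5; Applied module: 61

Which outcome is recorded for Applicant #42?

Developing

Practical: drop 54, 68 → average of remaining 5 = 391/5 = 78.2
Weighted total:
  Practical 78.2 × 0.13 = 10.166
  Case study 62 × 0.42 = 26.04
  Written test 65 × 0.2 = 13
  Ethics module 72.5 × 0.2 = 14.5
  Applied module 61 × 0.05 = 3.05
Sum = 66.756
66.756 is ≥ 46 and < 67.5 → Developing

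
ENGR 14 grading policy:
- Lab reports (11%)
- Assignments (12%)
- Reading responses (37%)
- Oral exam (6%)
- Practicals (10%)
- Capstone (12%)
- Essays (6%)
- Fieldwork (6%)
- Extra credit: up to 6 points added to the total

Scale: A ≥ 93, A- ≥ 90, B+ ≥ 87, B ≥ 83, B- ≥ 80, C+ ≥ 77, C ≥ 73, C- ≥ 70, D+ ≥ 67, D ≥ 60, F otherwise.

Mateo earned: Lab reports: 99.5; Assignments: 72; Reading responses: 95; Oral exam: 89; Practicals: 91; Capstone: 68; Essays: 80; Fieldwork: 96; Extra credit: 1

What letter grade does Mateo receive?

Weighted total:
  Lab reports 99.5 × 0.11 = 10.945
  Assignments 72 × 0.12 = 8.64
  Reading responses 95 × 0.37 = 35.15
  Oral exam 89 × 0.06 = 5.34
  Practicals 91 × 0.1 = 9.1
  Capstone 68 × 0.12 = 8.16
  Essays 80 × 0.06 = 4.8
  Fieldwork 96 × 0.06 = 5.76
Sum = 87.895
Extra credit: 87.895 + 1 = 88.895
88.895 is ≥ 87 and < 90 → B+

B+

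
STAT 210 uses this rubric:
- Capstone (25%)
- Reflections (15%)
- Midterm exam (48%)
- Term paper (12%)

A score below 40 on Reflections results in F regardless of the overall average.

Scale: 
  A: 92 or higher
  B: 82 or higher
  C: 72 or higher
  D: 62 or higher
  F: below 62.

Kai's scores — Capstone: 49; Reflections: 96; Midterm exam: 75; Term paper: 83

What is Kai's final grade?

Reflections score 96 ≥ 40: minimum met.
Weighted total:
  Capstone 49 × 0.25 = 12.25
  Reflections 96 × 0.15 = 14.4
  Midterm exam 75 × 0.48 = 36
  Term paper 83 × 0.12 = 9.96
Sum = 72.61
72.61 is ≥ 72 and < 82 → C

C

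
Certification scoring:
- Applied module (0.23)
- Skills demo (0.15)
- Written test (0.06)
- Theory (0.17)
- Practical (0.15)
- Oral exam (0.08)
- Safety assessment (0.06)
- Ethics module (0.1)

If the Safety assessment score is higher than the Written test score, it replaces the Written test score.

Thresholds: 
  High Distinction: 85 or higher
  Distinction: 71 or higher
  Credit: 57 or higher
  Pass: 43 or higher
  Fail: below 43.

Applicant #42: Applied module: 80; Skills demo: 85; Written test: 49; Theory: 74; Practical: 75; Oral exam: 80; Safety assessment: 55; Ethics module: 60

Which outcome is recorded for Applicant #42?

Safety assessment (55) > Written test (49), so Written test counts as 55.
Weighted total:
  Applied module 80 × 0.23 = 18.4
  Skills demo 85 × 0.15 = 12.75
  Written test 55 × 0.06 = 3.3
  Theory 74 × 0.17 = 12.58
  Practical 75 × 0.15 = 11.25
  Oral exam 80 × 0.08 = 6.4
  Safety assessment 55 × 0.06 = 3.3
  Ethics module 60 × 0.1 = 6
Sum = 73.98
73.98 is ≥ 71 and < 85 → Distinction

Distinction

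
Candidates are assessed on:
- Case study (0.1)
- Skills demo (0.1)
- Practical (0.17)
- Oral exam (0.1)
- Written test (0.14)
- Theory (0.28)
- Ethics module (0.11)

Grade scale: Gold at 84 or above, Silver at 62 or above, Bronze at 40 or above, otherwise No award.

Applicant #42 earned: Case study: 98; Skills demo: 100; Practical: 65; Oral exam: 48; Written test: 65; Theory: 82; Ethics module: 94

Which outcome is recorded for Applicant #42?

Silver

Weighted total:
  Case study 98 × 0.1 = 9.8
  Skills demo 100 × 0.1 = 10
  Practical 65 × 0.17 = 11.05
  Oral exam 48 × 0.1 = 4.8
  Written test 65 × 0.14 = 9.1
  Theory 82 × 0.28 = 22.96
  Ethics module 94 × 0.11 = 10.34
Sum = 78.05
78.05 is ≥ 62 and < 84 → Silver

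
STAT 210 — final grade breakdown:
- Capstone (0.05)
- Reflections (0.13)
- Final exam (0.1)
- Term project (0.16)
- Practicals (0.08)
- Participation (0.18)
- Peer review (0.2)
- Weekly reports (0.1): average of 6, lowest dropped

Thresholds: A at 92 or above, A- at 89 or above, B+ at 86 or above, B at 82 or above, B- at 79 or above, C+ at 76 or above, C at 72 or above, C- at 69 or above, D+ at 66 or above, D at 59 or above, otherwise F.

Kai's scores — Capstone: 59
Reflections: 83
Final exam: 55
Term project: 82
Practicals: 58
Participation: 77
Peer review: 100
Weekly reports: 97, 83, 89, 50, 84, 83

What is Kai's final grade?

B-

Weekly reports: drop 50 → average of remaining 5 = 436/5 = 87.2
Weighted total:
  Capstone 59 × 0.05 = 2.95
  Reflections 83 × 0.13 = 10.79
  Final exam 55 × 0.1 = 5.5
  Term project 82 × 0.16 = 13.12
  Practicals 58 × 0.08 = 4.64
  Participation 77 × 0.18 = 13.86
  Peer review 100 × 0.2 = 20
  Weekly reports 87.2 × 0.1 = 8.72
Sum = 79.58
79.58 is ≥ 79 and < 82 → B-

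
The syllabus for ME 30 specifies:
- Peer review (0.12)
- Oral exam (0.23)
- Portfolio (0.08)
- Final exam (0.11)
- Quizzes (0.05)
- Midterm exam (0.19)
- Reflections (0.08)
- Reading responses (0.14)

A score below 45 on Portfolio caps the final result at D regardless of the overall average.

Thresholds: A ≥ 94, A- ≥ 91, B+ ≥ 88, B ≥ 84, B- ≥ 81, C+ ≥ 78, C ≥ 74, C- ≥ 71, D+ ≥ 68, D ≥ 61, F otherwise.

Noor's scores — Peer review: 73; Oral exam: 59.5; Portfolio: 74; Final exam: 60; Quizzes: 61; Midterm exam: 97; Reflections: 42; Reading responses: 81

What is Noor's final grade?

C-

Portfolio score 74 ≥ 45: minimum met.
Weighted total:
  Peer review 73 × 0.12 = 8.76
  Oral exam 59.5 × 0.23 = 13.685
  Portfolio 74 × 0.08 = 5.92
  Final exam 60 × 0.11 = 6.6
  Quizzes 61 × 0.05 = 3.05
  Midterm exam 97 × 0.19 = 18.43
  Reflections 42 × 0.08 = 3.36
  Reading responses 81 × 0.14 = 11.34
Sum = 71.145
71.145 is ≥ 71 and < 74 → C-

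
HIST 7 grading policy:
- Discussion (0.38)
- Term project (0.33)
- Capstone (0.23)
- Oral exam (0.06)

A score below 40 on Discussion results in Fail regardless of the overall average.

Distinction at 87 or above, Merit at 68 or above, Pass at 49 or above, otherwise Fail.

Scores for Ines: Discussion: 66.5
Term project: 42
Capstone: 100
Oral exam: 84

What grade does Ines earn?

Discussion score 66.5 ≥ 40: minimum met.
Weighted total:
  Discussion 66.5 × 0.38 = 25.27
  Term project 42 × 0.33 = 13.86
  Capstone 100 × 0.23 = 23
  Oral exam 84 × 0.06 = 5.04
Sum = 67.17
67.17 is ≥ 49 and < 68 → Pass

Pass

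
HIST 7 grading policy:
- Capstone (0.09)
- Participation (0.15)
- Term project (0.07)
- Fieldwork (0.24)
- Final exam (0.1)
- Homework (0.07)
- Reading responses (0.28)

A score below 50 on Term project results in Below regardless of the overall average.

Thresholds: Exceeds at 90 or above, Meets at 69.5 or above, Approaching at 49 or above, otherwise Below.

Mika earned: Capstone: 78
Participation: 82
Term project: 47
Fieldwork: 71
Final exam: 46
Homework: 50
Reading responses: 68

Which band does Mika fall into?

Below

Term project score 47 < 50: minimum not met.
Weighted total:
  Capstone 78 × 0.09 = 7.02
  Participation 82 × 0.15 = 12.3
  Term project 47 × 0.07 = 3.29
  Fieldwork 71 × 0.24 = 17.04
  Final exam 46 × 0.1 = 4.6
  Homework 50 × 0.07 = 3.5
  Reading responses 68 × 0.28 = 19.04
Sum = 66.79
Because the Term project minimum was not met, the result is Below.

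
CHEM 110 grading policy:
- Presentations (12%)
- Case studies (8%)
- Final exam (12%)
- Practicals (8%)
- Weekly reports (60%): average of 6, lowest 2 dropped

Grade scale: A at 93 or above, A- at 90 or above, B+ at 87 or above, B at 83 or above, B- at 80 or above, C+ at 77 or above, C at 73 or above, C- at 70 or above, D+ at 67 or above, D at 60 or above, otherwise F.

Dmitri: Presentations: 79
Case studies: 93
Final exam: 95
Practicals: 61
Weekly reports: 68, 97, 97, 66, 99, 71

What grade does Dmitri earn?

Weekly reports: drop 66, 68 → average of remaining 4 = 364/4 = 91
Weighted total:
  Presentations 79 × 0.12 = 9.48
  Case studies 93 × 0.08 = 7.44
  Final exam 95 × 0.12 = 11.4
  Practicals 61 × 0.08 = 4.88
  Weekly reports 91 × 0.6 = 54.6
Sum = 87.8
87.8 is ≥ 87 and < 90 → B+

B+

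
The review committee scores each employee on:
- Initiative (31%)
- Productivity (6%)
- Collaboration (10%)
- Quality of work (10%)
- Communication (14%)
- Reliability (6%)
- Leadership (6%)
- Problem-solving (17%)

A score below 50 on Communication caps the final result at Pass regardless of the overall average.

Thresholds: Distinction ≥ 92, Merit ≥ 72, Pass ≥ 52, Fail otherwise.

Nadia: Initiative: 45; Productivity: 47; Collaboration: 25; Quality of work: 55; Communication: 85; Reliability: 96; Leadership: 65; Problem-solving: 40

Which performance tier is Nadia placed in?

Communication score 85 ≥ 50: minimum met.
Weighted total:
  Initiative 45 × 0.31 = 13.95
  Productivity 47 × 0.06 = 2.82
  Collaboration 25 × 0.1 = 2.5
  Quality of work 55 × 0.1 = 5.5
  Communication 85 × 0.14 = 11.9
  Reliability 96 × 0.06 = 5.76
  Leadership 65 × 0.06 = 3.9
  Problem-solving 40 × 0.17 = 6.8
Sum = 53.13
53.13 is ≥ 52 and < 72 → Pass

Pass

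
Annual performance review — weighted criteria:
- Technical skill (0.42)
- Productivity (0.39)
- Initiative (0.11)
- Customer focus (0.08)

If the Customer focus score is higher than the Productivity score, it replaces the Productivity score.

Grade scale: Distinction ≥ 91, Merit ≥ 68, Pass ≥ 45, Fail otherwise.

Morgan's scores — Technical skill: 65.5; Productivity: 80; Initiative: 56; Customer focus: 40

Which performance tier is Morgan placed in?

Customer focus (40) ≤ Productivity (80), so Productivity stays at 80.
Weighted total:
  Technical skill 65.5 × 0.42 = 27.51
  Productivity 80 × 0.39 = 31.2
  Initiative 56 × 0.11 = 6.16
  Customer focus 40 × 0.08 = 3.2
Sum = 68.07
68.07 is ≥ 68 and < 91 → Merit

Merit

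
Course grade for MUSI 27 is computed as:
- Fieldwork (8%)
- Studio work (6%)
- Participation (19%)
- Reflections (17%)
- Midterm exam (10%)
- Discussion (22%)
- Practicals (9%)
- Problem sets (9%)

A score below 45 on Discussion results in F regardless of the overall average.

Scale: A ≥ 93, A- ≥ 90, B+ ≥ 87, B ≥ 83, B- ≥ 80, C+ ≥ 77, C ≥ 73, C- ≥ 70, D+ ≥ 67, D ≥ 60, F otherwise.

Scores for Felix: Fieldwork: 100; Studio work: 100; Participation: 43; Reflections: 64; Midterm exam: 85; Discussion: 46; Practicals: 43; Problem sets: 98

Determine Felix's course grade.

Discussion score 46 ≥ 45: minimum met.
Weighted total:
  Fieldwork 100 × 0.08 = 8
  Studio work 100 × 0.06 = 6
  Participation 43 × 0.19 = 8.17
  Reflections 64 × 0.17 = 10.88
  Midterm exam 85 × 0.1 = 8.5
  Discussion 46 × 0.22 = 10.12
  Practicals 43 × 0.09 = 3.87
  Problem sets 98 × 0.09 = 8.82
Sum = 64.36
64.36 is ≥ 60 and < 67 → D

D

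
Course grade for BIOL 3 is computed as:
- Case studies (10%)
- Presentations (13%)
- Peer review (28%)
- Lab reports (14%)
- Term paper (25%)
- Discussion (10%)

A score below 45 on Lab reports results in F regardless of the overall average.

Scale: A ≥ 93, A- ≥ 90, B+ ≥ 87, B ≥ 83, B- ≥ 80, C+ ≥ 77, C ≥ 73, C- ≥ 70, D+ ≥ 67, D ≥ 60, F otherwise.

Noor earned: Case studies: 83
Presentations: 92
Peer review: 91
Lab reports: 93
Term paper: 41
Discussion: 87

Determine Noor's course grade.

C+

Lab reports score 93 ≥ 45: minimum met.
Weighted total:
  Case studies 83 × 0.1 = 8.3
  Presentations 92 × 0.13 = 11.96
  Peer review 91 × 0.28 = 25.48
  Lab reports 93 × 0.14 = 13.02
  Term paper 41 × 0.25 = 10.25
  Discussion 87 × 0.1 = 8.7
Sum = 77.71
77.71 is ≥ 77 and < 80 → C+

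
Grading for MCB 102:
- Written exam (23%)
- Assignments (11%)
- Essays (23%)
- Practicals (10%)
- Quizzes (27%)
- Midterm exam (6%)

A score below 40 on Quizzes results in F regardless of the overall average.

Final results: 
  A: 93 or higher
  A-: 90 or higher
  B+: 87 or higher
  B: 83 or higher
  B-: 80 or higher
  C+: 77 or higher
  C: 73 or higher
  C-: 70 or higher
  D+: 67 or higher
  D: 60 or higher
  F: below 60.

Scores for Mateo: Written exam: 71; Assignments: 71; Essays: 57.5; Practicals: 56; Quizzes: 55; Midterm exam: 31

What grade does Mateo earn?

Quizzes score 55 ≥ 40: minimum met.
Weighted total:
  Written exam 71 × 0.23 = 16.33
  Assignments 71 × 0.11 = 7.81
  Essays 57.5 × 0.23 = 13.225
  Practicals 56 × 0.1 = 5.6
  Quizzes 55 × 0.27 = 14.85
  Midterm exam 31 × 0.06 = 1.86
Sum = 59.675
59.675 < 60 → F

F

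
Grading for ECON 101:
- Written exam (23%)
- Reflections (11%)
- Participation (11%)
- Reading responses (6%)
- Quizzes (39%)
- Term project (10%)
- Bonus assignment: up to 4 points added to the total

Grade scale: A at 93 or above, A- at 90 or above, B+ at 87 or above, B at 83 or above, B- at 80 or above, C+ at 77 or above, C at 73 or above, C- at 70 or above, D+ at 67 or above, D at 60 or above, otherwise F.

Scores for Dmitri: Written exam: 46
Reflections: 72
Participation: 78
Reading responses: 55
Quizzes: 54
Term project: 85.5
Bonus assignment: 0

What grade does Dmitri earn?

Weighted total:
  Written exam 46 × 0.23 = 10.58
  Reflections 72 × 0.11 = 7.92
  Participation 78 × 0.11 = 8.58
  Reading responses 55 × 0.06 = 3.3
  Quizzes 54 × 0.39 = 21.06
  Term project 85.5 × 0.1 = 8.55
Sum = 59.99
Bonus assignment: 59.99 + 0 = 59.99
59.99 < 60 → F

F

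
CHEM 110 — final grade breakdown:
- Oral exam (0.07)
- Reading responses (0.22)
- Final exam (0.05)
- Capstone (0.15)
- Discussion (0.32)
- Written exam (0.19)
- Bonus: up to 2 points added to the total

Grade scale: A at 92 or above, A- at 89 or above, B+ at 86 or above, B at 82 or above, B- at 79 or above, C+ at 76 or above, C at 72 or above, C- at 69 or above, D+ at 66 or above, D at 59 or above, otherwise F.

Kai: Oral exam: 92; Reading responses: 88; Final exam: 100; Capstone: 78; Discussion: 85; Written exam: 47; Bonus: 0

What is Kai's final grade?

C+

Weighted total:
  Oral exam 92 × 0.07 = 6.44
  Reading responses 88 × 0.22 = 19.36
  Final exam 100 × 0.05 = 5
  Capstone 78 × 0.15 = 11.7
  Discussion 85 × 0.32 = 27.2
  Written exam 47 × 0.19 = 8.93
Sum = 78.63
Bonus: 78.63 + 0 = 78.63
78.63 is ≥ 76 and < 79 → C+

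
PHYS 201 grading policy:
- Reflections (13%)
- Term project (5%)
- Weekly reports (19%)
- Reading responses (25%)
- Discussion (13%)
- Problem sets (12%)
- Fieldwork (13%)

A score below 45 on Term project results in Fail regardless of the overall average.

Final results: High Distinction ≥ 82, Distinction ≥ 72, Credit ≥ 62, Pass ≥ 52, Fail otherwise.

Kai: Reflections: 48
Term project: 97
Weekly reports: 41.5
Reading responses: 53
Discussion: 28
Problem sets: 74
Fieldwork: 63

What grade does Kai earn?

Term project score 97 ≥ 45: minimum met.
Weighted total:
  Reflections 48 × 0.13 = 6.24
  Term project 97 × 0.05 = 4.85
  Weekly reports 41.5 × 0.19 = 7.885
  Reading responses 53 × 0.25 = 13.25
  Discussion 28 × 0.13 = 3.64
  Problem sets 74 × 0.12 = 8.88
  Fieldwork 63 × 0.13 = 8.19
Sum = 52.935
52.935 is ≥ 52 and < 62 → Pass

Pass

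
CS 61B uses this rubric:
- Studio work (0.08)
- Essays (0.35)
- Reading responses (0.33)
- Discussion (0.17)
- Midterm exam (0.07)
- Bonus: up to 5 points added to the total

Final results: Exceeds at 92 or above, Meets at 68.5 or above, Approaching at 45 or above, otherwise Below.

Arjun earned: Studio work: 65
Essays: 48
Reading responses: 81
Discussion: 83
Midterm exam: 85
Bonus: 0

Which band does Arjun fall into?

Weighted total:
  Studio work 65 × 0.08 = 5.2
  Essays 48 × 0.35 = 16.8
  Reading responses 81 × 0.33 = 26.73
  Discussion 83 × 0.17 = 14.11
  Midterm exam 85 × 0.07 = 5.95
Sum = 68.79
Bonus: 68.79 + 0 = 68.79
68.79 is ≥ 68.5 and < 92 → Meets

Meets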